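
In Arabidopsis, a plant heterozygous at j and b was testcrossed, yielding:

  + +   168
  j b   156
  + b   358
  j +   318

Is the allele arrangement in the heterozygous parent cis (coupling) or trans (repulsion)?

The two most frequent classes are + b (358) and j + (318); these are the parental (non-recombinant) types.
So the F1 carried + b on one chromosome and j + on the other — the recessive alleles are on opposite chromosomes (trans / repulsion).

trans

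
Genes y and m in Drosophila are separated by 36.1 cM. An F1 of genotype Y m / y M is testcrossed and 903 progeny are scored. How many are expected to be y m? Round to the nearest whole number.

A map distance of 36.1 cM corresponds to a recombination frequency of 0.361.
The F1 is Y m / y M, so y m is a recombinant gamete class with expected frequency r/2 = 0.361/2 = 0.1805.
Expected number = 0.1805 × 903 = 162.99 ≈ 163.

163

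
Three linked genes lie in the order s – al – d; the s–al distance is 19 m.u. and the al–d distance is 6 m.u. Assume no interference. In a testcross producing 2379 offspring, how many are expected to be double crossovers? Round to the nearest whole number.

27

Map distances give recombination frequencies of 0.190 and 0.060 for the two intervals.
With no interference, expected double-crossover frequency = 0.190 × 0.060 = 0.01140.
Expected number = 0.01140 × 2379 = 27.12 ≈ 27.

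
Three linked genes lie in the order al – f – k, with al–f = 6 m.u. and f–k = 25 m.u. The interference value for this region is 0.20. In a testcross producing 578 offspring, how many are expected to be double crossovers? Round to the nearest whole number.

7

Map distances give recombination frequencies of 0.060 and 0.250 for the two intervals.
With interference 0.20 (so coincidence = 0.80), expected double-crossover frequency = 0.060 × 0.250 × 0.80 = 0.01200.
Expected number = 0.01200 × 578 = 6.94 ≈ 7.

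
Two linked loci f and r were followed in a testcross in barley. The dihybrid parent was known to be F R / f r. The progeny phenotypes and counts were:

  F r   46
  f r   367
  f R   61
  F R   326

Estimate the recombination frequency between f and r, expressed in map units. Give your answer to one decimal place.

The recombinant classes are F r and f R: 46 + 61 = 107.
Recombination frequency = 107/800 = 0.1338 ≈ 13.4%, i.e. 13.4 map units.

13.4 map units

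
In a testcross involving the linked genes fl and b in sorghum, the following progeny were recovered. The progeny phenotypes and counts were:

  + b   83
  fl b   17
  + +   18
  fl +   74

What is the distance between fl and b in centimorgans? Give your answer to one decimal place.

18.2 centimorgans

The two most frequent classes, + b (83) and fl + (74), are the parental types, so the F1 was + b / fl +.
The recombinant classes are + + and fl b: 18 + 17 = 35.
Recombination frequency = 35/192 = 0.1823 ≈ 18.2%, i.e. 18.2 centimorgans.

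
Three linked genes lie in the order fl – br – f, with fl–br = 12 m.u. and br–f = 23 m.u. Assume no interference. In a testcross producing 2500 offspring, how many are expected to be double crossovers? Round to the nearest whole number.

Map distances give recombination frequencies of 0.120 and 0.230 for the two intervals.
With no interference, expected double-crossover frequency = 0.120 × 0.230 = 0.02760.
Expected number = 0.02760 × 2500 = 69.00 ≈ 69.

69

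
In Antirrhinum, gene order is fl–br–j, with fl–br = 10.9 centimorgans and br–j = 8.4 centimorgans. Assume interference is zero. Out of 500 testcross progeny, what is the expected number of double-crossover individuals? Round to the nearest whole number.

Map distances give recombination frequencies of 0.109 and 0.084 for the two intervals.
With no interference, expected double-crossover frequency = 0.109 × 0.084 = 0.00916.
Expected number = 0.00916 × 500 = 4.58 ≈ 5.

5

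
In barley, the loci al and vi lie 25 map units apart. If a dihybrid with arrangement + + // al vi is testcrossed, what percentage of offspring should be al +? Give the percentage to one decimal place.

12.5%

A map distance of 25 map units corresponds to a recombination frequency of 0.250.
The F1 is + + / al vi, so al + is a recombinant gamete class with expected frequency r/2 = 0.250/2 = 0.1250.
That is 0.1250 = 12.5% of the progeny.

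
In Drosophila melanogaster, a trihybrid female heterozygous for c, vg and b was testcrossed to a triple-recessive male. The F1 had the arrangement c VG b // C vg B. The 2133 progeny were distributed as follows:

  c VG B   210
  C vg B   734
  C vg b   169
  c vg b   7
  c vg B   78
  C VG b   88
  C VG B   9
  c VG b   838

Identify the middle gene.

The two rarest classes, c vg b and C VG B, are the double crossovers. Comparing them with the parentals, only the vg allele has switched, so vg is the middle locus and the order is c – vg – b.

vg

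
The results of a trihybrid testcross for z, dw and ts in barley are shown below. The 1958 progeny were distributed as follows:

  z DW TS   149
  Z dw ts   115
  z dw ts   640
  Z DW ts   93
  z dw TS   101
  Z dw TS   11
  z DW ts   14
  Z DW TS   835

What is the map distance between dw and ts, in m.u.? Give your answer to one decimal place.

The two most frequent reciprocal classes, z dw ts and Z DW TS, are the parental types, so the F1 was z dw ts / Z DW TS.
The two rarest classes, z DW ts and Z dw TS, are the double crossovers. Comparing them with the parentals, only the dw allele has switched, so dw is the middle locus and the order is ts – dw – z.
Crossovers in the ts–dw interval produce the single-crossover classes z dw TS and Z DW ts (101 + 93 = 194) plus the double crossovers (25).
RF(ts–dw) = (194 + 25) / 1958 = 219/1958 = 0.1118 → 11.2 m.u.

11.2 m.u.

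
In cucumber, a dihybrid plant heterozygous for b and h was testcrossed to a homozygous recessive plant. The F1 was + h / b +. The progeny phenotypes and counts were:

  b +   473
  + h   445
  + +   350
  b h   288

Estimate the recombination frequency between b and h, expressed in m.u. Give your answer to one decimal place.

The recombinant classes are + + and b h: 350 + 288 = 638.
Recombination frequency = 638/1556 = 0.4100 ≈ 41.0%, i.e. 41.0 m.u.

41.0 m.u.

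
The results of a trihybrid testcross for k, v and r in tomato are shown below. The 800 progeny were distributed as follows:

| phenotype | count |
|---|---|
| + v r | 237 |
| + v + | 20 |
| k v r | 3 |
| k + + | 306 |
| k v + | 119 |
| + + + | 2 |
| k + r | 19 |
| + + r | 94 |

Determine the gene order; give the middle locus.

k

The two most frequent reciprocal classes, + v r and k + +, are the parental types, so the F1 was + v r / k + +.
The two rarest classes, k v r and + + +, are the double crossovers. Comparing them with the parentals, only the k allele has switched, so k is the middle locus and the order is v – k – r.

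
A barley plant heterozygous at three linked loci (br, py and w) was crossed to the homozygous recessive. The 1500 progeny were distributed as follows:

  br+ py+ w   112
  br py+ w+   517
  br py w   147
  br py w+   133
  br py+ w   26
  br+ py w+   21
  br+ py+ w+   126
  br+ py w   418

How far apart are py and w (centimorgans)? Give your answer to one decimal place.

The two most frequent reciprocal classes, br+ py w and br py+ w+, are the parental types, so the F1 was br+ py w / br py+ w+.
The two rarest classes, br+ py w+ and br py+ w, are the double crossovers. Comparing them with the parentals, only the w allele has switched, so w is the middle locus and the order is py – w – br.
Crossovers in the py–w interval produce the single-crossover classes br+ py+ w and br py w+ (112 + 133 = 245) plus the double crossovers (47).
RF(py–w) = (245 + 47) / 1500 = 292/1500 = 0.1947 → 19.5 centimorgans.

19.5 centimorgans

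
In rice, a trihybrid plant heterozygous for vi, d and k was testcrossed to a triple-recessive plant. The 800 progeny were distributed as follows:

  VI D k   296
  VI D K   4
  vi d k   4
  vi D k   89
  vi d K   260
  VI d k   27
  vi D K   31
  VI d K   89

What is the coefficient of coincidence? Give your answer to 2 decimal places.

The two most frequent reciprocal classes, vi d K and VI D k, are the parental types, so the F1 was vi d K / VI D k.
The two rarest classes, vi d k and VI D K, are the double crossovers. Comparing them with the parentals, only the k allele has switched, so k is the middle locus and the order is d – k – vi.
d–k: (58 + 8)/800 = 0.0825; k–vi: (178 + 8)/800 = 0.2325.
Expected DCO frequency = 0.0825 × 0.2325 ≈ 0.01918; observed = 8/800 ≈ 0.01000.
Coefficient of coincidence = 0.01000/0.01918 ≈ 0.52.

0.52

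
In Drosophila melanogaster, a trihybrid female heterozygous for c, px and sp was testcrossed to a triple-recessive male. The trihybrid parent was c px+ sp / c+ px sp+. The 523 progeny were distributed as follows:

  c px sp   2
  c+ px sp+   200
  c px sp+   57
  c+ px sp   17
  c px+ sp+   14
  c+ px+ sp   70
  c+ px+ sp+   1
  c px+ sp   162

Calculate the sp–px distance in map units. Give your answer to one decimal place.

The two rarest classes, c px sp and c+ px+ sp+, are the double crossovers. Comparing them with the parentals, only the px allele has switched, so px is the middle locus and the order is c – px – sp.
Crossovers in the px–sp interval produce the single-crossover classes c px+ sp+ and c+ px sp (14 + 17 = 31) plus the double crossovers (3).
RF(px–sp) = (31 + 3) / 523 = 34/523 = 0.0650 → 6.5 map units.

6.5 map units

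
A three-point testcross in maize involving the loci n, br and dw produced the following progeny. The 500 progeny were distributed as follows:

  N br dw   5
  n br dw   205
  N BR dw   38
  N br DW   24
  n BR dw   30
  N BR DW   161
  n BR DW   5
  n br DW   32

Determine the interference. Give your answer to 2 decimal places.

0.02

The two most frequent reciprocal classes, n br dw and N BR DW, are the parental types, so the F1 was n br dw / N BR DW.
The two rarest classes, N br dw and n BR DW, are the double crossovers. Comparing them with the parentals, only the n allele has switched, so n is the middle locus and the order is br – n – dw.
br–n: (54 + 10)/500 = 0.1280; n–dw: (70 + 10)/500 = 0.1600.
Expected DCO frequency = 0.1280 × 0.1600 ≈ 0.02048; observed = 10/500 ≈ 0.02000.
Coefficient of coincidence = 0.02000/0.02048 ≈ 0.98; interference = 1 − 0.98 = 0.02.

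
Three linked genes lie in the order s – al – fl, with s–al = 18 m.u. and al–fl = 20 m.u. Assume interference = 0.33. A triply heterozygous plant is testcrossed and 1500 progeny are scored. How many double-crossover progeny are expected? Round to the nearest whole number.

Map distances give recombination frequencies of 0.180 and 0.200 for the two intervals.
With interference 0.33 (so coincidence = 0.67), expected double-crossover frequency = 0.180 × 0.200 × 0.67 = 0.02412.
Expected number = 0.02412 × 1500 = 36.18 ≈ 36.

36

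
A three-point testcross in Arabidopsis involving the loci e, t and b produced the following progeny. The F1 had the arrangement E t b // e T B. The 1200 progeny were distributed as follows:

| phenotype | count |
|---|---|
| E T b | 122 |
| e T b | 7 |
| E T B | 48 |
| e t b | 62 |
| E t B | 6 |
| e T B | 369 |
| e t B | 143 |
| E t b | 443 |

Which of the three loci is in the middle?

b

The two rarest classes, E t B and e T b, are the double crossovers. Comparing them with the parentals, only the b allele has switched, so b is the middle locus and the order is t – b – e.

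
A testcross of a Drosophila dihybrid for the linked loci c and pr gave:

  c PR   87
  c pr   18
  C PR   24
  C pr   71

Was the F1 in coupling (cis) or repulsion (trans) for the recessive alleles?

The two most frequent classes are C pr (71) and c PR (87); these are the parental (non-recombinant) types.
So the F1 carried C pr on one chromosome and c PR on the other — the recessive alleles are on opposite chromosomes (trans / repulsion).

trans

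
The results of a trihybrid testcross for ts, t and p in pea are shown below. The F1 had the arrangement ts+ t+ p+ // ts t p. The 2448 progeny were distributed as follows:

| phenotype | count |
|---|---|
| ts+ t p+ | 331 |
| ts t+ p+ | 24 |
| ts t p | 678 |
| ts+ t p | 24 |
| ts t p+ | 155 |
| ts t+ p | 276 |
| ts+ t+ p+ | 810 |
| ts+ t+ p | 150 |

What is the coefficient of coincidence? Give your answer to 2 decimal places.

0.51

The two rarest classes, ts t+ p+ and ts+ t p, are the double crossovers. Comparing them with the parentals, only the ts allele has switched, so ts is the middle locus and the order is t – ts – p.
t–ts: (607 + 48)/2448 = 0.2676; ts–p: (305 + 48)/2448 = 0.1442.
Expected DCO frequency = 0.2676 × 0.1442 ≈ 0.03859; observed = 48/2448 ≈ 0.01961.
Coefficient of coincidence = 0.01961/0.03859 ≈ 0.51.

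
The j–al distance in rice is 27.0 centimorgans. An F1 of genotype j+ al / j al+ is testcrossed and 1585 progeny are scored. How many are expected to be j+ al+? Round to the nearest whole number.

A map distance of 27.0 centimorgans corresponds to a recombination frequency of 0.270.
The F1 is j+ al / j al+, so j+ al+ is a recombinant gamete class with expected frequency r/2 = 0.270/2 = 0.1350.
Expected number = 0.1350 × 1585 = 213.98 ≈ 214.

214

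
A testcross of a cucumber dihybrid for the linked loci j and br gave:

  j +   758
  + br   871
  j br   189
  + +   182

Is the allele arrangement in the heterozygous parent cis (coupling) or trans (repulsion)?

The two most frequent classes are + br (871) and j + (758); these are the parental (non-recombinant) types.
So the F1 carried + br on one chromosome and j + on the other — the recessive alleles are on opposite chromosomes (trans / repulsion).

trans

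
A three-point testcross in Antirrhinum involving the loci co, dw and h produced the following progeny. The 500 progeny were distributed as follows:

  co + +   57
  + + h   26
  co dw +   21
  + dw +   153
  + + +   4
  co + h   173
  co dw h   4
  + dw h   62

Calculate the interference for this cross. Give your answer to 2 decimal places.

0.43

The two most frequent reciprocal classes, + dw + and co + h, are the parental types, so the F1 was + dw + / co + h.
The two rarest classes, + + + and co dw h, are the double crossovers. Comparing them with the parentals, only the dw allele has switched, so dw is the middle locus and the order is co – dw – h.
co–dw: (47 + 8)/500 = 0.1100; dw–h: (119 + 8)/500 = 0.2540.
Expected DCO frequency = 0.1100 × 0.2540 ≈ 0.02794; observed = 8/500 ≈ 0.01600.
Coefficient of coincidence = 0.01600/0.02794 ≈ 0.57; interference = 1 − 0.57 = 0.43.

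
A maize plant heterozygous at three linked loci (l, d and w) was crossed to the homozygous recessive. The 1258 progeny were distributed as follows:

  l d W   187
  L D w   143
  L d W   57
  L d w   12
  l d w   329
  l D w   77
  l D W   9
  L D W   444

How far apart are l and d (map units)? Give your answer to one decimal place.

The two most frequent reciprocal classes, l d w and L D W, are the parental types, so the F1 was l d w / L D W.
The two rarest classes, L d w and l D W, are the double crossovers. Comparing them with the parentals, only the l allele has switched, so l is the middle locus and the order is w – l – d.
Crossovers in the l–d interval produce the single-crossover classes l D w and L d W (77 + 57 = 134) plus the double crossovers (21).
RF(l–d) = (134 + 21) / 1258 = 155/1258 = 0.1232 → 12.3 map units.

12.3 map units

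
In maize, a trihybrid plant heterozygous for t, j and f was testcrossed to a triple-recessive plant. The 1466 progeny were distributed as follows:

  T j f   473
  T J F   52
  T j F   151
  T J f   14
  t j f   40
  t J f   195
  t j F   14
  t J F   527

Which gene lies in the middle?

j

The two most frequent reciprocal classes, T j f and t J F, are the parental types, so the F1 was T j f / t J F.
The two rarest classes, T J f and t j F, are the double crossovers. Comparing them with the parentals, only the j allele has switched, so j is the middle locus and the order is f – j – t.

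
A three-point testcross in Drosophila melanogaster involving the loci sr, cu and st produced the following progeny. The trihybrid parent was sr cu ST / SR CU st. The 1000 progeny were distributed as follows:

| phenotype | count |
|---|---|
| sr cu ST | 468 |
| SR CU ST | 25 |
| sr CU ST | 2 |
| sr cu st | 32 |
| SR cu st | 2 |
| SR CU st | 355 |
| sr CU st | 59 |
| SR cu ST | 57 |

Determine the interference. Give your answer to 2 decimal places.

The two rarest classes, sr CU ST and SR cu st, are the double crossovers. Comparing them with the parentals, only the cu allele has switched, so cu is the middle locus and the order is st – cu – sr.
st–cu: (57 + 4)/1000 = 0.0610; cu–sr: (116 + 4)/1000 = 0.1200.
Expected DCO frequency = 0.0610 × 0.1200 ≈ 0.00732; observed = 4/1000 ≈ 0.00400.
Coefficient of coincidence = 0.00400/0.00732 ≈ 0.55; interference = 1 − 0.55 = 0.45.

0.45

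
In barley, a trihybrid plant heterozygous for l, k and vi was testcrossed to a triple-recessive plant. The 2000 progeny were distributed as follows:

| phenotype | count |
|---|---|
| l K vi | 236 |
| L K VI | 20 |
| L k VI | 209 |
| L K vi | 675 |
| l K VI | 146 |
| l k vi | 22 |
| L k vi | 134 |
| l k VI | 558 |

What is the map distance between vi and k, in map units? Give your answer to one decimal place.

The two most frequent reciprocal classes, l k VI and L K vi, are the parental types, so the F1 was l k VI / L K vi.
The two rarest classes, l k vi and L K VI, are the double crossovers. Comparing them with the parentals, only the vi allele has switched, so vi is the middle locus and the order is l – vi – k.
Crossovers in the vi–k interval produce the single-crossover classes l K VI and L k vi (146 + 134 = 280) plus the double crossovers (42).
RF(vi–k) = (280 + 42) / 2000 = 322/2000 = 0.1610 → 16.1 map units.

16.1 map units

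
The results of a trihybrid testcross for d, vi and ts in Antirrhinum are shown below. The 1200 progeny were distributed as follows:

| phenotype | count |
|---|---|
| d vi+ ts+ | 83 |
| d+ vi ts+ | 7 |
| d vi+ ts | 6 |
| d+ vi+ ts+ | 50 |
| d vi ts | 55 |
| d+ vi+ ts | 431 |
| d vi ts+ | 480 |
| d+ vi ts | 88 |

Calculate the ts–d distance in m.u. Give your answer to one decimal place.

9.8 m.u.

The two most frequent reciprocal classes, d vi ts+ and d+ vi+ ts, are the parental types, so the F1 was d vi ts+ / d+ vi+ ts.
The two rarest classes, d+ vi ts+ and d vi+ ts, are the double crossovers. Comparing them with the parentals, only the d allele has switched, so d is the middle locus and the order is ts – d – vi.
Crossovers in the ts–d interval produce the single-crossover classes d vi ts and d+ vi+ ts+ (55 + 50 = 105) plus the double crossovers (13).
RF(ts–d) = (105 + 13) / 1200 = 118/1200 = 0.0983 → 9.8 m.u.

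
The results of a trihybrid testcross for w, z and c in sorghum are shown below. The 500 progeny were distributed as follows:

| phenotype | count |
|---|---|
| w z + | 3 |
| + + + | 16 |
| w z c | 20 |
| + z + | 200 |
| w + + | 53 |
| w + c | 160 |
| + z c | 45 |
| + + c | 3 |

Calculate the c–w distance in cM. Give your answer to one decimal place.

The two most frequent reciprocal classes, w + c and + z +, are the parental types, so the F1 was w + c / + z +.
The two rarest classes, + + c and w z +, are the double crossovers. Comparing them with the parentals, only the w allele has switched, so w is the middle locus and the order is z – w – c.
Crossovers in the w–c interval produce the single-crossover classes w + + and + z c (53 + 45 = 98) plus the double crossovers (6).
RF(w–c) = (98 + 6) / 500 = 104/500 = 0.2080 → 20.8 cM.

20.8 cM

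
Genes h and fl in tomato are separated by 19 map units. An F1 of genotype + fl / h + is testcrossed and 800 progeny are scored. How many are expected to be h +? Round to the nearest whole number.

324

A map distance of 19 map units corresponds to a recombination frequency of 0.190.
The F1 is + fl / h +, so h + is a parental gamete class with expected frequency (1 − r)/2 = 0.810/2 = 0.4050.
Expected number = 0.4050 × 800 = 324.00 ≈ 324.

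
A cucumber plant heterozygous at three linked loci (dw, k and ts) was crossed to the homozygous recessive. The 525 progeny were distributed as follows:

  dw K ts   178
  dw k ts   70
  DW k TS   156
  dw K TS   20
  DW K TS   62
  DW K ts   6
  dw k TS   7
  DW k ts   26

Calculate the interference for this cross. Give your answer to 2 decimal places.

The two most frequent reciprocal classes, DW k TS and dw K ts, are the parental types, so the F1 was DW k TS / dw K ts.
The two rarest classes, dw k TS and DW K ts, are the double crossovers. Comparing them with the parentals, only the dw allele has switched, so dw is the middle locus and the order is k – dw – ts.
k–dw: (132 + 13)/525 = 0.2762; dw–ts: (46 + 13)/525 = 0.1124.
Expected DCO frequency = 0.2762 × 0.1124 ≈ 0.03104; observed = 13/525 ≈ 0.02476.
Coefficient of coincidence = 0.02476/0.03104 ≈ 0.80; interference = 1 − 0.80 = 0.20.

0.20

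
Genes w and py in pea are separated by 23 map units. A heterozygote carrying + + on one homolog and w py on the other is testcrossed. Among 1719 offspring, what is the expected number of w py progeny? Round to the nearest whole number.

662

A map distance of 23 map units corresponds to a recombination frequency of 0.230.
The F1 is + + / w py, so w py is a parental gamete class with expected frequency (1 − r)/2 = 0.770/2 = 0.3850.
Expected number = 0.3850 × 1719 = 661.82 ≈ 662.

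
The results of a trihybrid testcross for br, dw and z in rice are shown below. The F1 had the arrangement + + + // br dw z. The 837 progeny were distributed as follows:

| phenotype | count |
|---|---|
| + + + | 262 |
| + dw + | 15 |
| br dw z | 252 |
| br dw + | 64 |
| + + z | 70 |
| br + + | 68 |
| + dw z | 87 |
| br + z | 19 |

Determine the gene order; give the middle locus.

dw

The two rarest classes, + dw + and br + z, are the double crossovers. Comparing them with the parentals, only the dw allele has switched, so dw is the middle locus and the order is z – dw – br.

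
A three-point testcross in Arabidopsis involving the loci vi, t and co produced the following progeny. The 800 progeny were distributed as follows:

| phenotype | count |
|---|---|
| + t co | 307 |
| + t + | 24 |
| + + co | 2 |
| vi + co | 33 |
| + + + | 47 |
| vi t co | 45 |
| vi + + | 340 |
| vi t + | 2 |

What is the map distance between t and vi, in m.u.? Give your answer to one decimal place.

12.0 m.u.

The two most frequent reciprocal classes, vi + + and + t co, are the parental types, so the F1 was vi + + / + t co.
The two rarest classes, vi t + and + + co, are the double crossovers. Comparing them with the parentals, only the t allele has switched, so t is the middle locus and the order is vi – t – co.
Crossovers in the vi–t interval produce the single-crossover classes + + + and vi t co (47 + 45 = 92) plus the double crossovers (4).
RF(vi–t) = (92 + 4) / 800 = 96/800 = 0.1200 → 12.0 m.u.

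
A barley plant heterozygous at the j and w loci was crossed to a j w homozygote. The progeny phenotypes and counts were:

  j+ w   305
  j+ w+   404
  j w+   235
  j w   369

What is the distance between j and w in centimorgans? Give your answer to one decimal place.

41.1 centimorgans

The two most frequent classes, j+ w+ (404) and j w (369), are the parental types, so the F1 was j+ w+ / j w.
The recombinant classes are j+ w and j w+: 305 + 235 = 540.
Recombination frequency = 540/1313 = 0.4113 ≈ 41.1%, i.e. 41.1 centimorgans.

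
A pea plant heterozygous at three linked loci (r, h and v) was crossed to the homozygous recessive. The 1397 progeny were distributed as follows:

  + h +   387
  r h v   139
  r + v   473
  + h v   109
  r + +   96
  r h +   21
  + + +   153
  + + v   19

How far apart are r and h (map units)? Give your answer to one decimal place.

The two most frequent reciprocal classes, r + v and + h +, are the parental types, so the F1 was r + v / + h +.
The two rarest classes, + + v and r h +, are the double crossovers. Comparing them with the parentals, only the r allele has switched, so r is the middle locus and the order is v – r – h.
Crossovers in the r–h interval produce the single-crossover classes r h v and + + + (139 + 153 = 292) plus the double crossovers (40).
RF(r–h) = (292 + 40) / 1397 = 332/1397 = 0.2377 → 23.8 map units.

23.8 map units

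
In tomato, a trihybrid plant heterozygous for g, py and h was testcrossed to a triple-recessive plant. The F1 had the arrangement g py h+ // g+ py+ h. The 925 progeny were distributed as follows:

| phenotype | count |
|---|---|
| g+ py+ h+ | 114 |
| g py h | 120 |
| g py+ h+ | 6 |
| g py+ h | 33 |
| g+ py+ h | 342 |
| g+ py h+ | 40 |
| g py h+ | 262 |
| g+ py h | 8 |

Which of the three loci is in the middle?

The two rarest classes, g py+ h+ and g+ py h, are the double crossovers. Comparing them with the parentals, only the py allele has switched, so py is the middle locus and the order is g – py – h.

py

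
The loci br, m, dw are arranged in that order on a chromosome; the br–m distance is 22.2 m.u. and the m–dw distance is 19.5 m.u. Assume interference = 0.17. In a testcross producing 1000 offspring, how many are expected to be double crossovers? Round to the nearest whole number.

36

Map distances give recombination frequencies of 0.222 and 0.195 for the two intervals.
With interference 0.17 (so coincidence = 0.83), expected double-crossover frequency = 0.222 × 0.195 × 0.83 = 0.03593.
Expected number = 0.03593 × 1000 = 35.93 ≈ 36.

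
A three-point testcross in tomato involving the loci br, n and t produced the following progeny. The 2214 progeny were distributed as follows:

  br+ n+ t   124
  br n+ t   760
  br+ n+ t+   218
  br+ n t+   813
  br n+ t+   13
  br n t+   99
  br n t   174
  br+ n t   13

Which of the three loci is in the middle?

t

The two most frequent reciprocal classes, br+ n t+ and br n+ t, are the parental types, so the F1 was br+ n t+ / br n+ t.
The two rarest classes, br+ n t and br n+ t+, are the double crossovers. Comparing them with the parentals, only the t allele has switched, so t is the middle locus and the order is n – t – br.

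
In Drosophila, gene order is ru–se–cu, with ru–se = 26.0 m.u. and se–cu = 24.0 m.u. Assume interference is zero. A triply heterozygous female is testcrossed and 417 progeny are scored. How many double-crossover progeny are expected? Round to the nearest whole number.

Map distances give recombination frequencies of 0.260 and 0.240 for the two intervals.
With no interference, expected double-crossover frequency = 0.260 × 0.240 = 0.06240.
Expected number = 0.06240 × 417 = 26.02 ≈ 26.

26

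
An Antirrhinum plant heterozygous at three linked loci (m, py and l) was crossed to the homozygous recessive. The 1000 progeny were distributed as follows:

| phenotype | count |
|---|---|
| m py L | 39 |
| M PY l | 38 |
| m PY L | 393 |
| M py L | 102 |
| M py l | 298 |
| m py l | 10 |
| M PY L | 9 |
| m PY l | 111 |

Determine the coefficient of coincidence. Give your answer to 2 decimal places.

0.85

The two most frequent reciprocal classes, m PY L and M py l, are the parental types, so the F1 was m PY L / M py l.
The two rarest classes, M PY L and m py l, are the double crossovers. Comparing them with the parentals, only the m allele has switched, so m is the middle locus and the order is l – m – py.
l–m: (213 + 19)/1000 = 0.2320; m–py: (77 + 19)/1000 = 0.0960.
Expected DCO frequency = 0.2320 × 0.0960 ≈ 0.02227; observed = 19/1000 ≈ 0.01900.
Coefficient of coincidence = 0.01900/0.02227 ≈ 0.85.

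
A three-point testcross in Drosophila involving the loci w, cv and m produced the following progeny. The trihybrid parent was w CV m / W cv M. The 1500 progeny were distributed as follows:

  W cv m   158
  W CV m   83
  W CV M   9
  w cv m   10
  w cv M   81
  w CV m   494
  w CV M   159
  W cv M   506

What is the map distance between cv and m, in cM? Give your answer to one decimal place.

22.4 cM

The two rarest classes, w cv m and W CV M, are the double crossovers. Comparing them with the parentals, only the cv allele has switched, so cv is the middle locus and the order is w – cv – m.
Crossovers in the cv–m interval produce the single-crossover classes w CV M and W cv m (159 + 158 = 317) plus the double crossovers (19).
RF(cv–m) = (317 + 19) / 1500 = 336/1500 = 0.2240 → 22.4 cM.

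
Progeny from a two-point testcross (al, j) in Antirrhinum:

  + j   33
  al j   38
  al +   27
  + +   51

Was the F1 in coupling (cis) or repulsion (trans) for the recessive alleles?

cis

The two most frequent classes are + + (51) and al j (38); these are the parental (non-recombinant) types.
So the F1 carried + + on one chromosome and al j on the other — the recessive alleles are on the same chromosome (cis / coupling).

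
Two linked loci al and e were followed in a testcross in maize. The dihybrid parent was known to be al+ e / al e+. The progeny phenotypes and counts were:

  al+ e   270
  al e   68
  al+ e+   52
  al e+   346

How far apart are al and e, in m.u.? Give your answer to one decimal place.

The recombinant classes are al+ e+ and al e: 52 + 68 = 120.
Recombination frequency = 120/736 = 0.1630 ≈ 16.3%, i.e. 16.3 m.u.

16.3 m.u.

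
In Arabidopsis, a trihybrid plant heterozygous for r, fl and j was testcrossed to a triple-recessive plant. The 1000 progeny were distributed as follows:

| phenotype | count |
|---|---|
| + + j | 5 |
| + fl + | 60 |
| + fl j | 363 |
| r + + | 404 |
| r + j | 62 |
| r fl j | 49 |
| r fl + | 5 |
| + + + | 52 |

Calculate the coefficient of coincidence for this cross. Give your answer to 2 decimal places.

The two most frequent reciprocal classes, + fl j and r + +, are the parental types, so the F1 was + fl j / r + +.
The two rarest classes, + + j and r fl +, are the double crossovers. Comparing them with the parentals, only the fl allele has switched, so fl is the middle locus and the order is j – fl – r.
j–fl: (122 + 10)/1000 = 0.1320; fl–r: (101 + 10)/1000 = 0.1110.
Expected DCO frequency = 0.1320 × 0.1110 ≈ 0.01465; observed = 10/1000 ≈ 0.01000.
Coefficient of coincidence = 0.01000/0.01465 ≈ 0.68.

0.68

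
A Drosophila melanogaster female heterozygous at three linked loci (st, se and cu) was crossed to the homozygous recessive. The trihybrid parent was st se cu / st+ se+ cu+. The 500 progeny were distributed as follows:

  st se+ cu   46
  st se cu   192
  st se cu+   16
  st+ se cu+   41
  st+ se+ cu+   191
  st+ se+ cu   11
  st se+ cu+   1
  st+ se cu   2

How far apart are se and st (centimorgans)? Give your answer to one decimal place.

18.0 centimorgans

The two rarest classes, st+ se cu and st se+ cu+, are the double crossovers. Comparing them with the parentals, only the st allele has switched, so st is the middle locus and the order is se – st – cu.
Crossovers in the se–st interval produce the single-crossover classes st se+ cu and st+ se cu+ (46 + 41 = 87) plus the double crossovers (3).
RF(se–st) = (87 + 3) / 500 = 90/500 = 0.1800 → 18.0 centimorgans.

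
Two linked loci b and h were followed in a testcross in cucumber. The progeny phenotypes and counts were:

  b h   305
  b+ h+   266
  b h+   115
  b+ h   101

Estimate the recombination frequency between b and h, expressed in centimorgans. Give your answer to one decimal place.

The two most frequent classes, b+ h+ (266) and b h (305), are the parental types, so the F1 was b+ h+ / b h.
The recombinant classes are b+ h and b h+: 101 + 115 = 216.
Recombination frequency = 216/787 = 0.2745 ≈ 27.4%, i.e. 27.4 centimorgans.

27.4 centimorgans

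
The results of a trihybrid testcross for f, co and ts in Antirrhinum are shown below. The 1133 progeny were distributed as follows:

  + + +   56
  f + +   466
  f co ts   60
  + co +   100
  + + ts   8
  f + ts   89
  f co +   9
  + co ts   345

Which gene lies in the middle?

co

The two most frequent reciprocal classes, + co ts and f + +, are the parental types, so the F1 was + co ts / f + +.
The two rarest classes, + + ts and f co +, are the double crossovers. Comparing them with the parentals, only the co allele has switched, so co is the middle locus and the order is ts – co – f.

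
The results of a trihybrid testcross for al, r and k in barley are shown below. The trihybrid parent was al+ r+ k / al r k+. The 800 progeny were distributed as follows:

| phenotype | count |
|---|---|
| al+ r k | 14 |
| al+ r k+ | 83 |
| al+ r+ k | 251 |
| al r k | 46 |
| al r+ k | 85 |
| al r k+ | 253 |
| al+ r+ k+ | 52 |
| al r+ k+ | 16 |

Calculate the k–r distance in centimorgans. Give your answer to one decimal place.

16.0 centimorgans

The two rarest classes, al+ r k and al r+ k+, are the double crossovers. Comparing them with the parentals, only the r allele has switched, so r is the middle locus and the order is al – r – k.
Crossovers in the r–k interval produce the single-crossover classes al+ r+ k+ and al r k (52 + 46 = 98) plus the double crossovers (30).
RF(r–k) = (98 + 30) / 800 = 128/800 = 0.1600 → 16.0 centimorgans.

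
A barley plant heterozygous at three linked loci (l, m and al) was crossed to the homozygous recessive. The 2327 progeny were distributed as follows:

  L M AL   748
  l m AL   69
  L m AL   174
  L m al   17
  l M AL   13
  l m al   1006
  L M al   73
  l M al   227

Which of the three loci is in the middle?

The two most frequent reciprocal classes, L M AL and l m al, are the parental types, so the F1 was L M AL / l m al.
The two rarest classes, l M AL and L m al, are the double crossovers. Comparing them with the parentals, only the l allele has switched, so l is the middle locus and the order is m – l – al.

l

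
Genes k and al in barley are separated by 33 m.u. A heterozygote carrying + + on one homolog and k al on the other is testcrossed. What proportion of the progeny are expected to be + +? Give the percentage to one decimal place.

33.5%

A map distance of 33 m.u. corresponds to a recombination frequency of 0.330.
The F1 is + + / k al, so + + is a parental gamete class with expected frequency (1 − r)/2 = 0.670/2 = 0.3350.
That is 0.3350 = 33.5% of the progeny.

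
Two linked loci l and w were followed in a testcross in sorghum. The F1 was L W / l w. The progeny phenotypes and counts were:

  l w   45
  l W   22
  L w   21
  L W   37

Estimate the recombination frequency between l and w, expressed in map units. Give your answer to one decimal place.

The recombinant classes are L w and l W: 21 + 22 = 43.
Recombination frequency = 43/125 = 0.3440 ≈ 34.4%, i.e. 34.4 map units.

34.4 map units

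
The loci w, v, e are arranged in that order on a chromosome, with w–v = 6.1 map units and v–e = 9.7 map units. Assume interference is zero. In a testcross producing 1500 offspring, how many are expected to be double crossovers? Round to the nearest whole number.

Map distances give recombination frequencies of 0.061 and 0.097 for the two intervals.
With no interference, expected double-crossover frequency = 0.061 × 0.097 = 0.00592.
Expected number = 0.00592 × 1500 = 8.88 ≈ 9.

9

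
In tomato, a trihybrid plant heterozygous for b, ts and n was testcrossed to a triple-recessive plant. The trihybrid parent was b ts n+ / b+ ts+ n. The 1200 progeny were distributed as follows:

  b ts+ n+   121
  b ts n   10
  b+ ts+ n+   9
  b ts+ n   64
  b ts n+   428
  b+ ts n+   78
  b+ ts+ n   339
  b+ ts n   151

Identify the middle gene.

n

The two rarest classes, b ts n and b+ ts+ n+, are the double crossovers. Comparing them with the parentals, only the n allele has switched, so n is the middle locus and the order is ts – n – b.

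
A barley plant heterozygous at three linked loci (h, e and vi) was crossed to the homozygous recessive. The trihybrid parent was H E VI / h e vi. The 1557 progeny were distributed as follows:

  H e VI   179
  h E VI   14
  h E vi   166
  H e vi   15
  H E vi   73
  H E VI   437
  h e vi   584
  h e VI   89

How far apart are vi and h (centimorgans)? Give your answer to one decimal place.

12.3 centimorgans

The two rarest classes, h E VI and H e vi, are the double crossovers. Comparing them with the parentals, only the h allele has switched, so h is the middle locus and the order is vi – h – e.
Crossovers in the vi–h interval produce the single-crossover classes H E vi and h e VI (73 + 89 = 162) plus the double crossovers (29).
RF(vi–h) = (162 + 29) / 1557 = 191/1557 = 0.1227 → 12.3 centimorgans.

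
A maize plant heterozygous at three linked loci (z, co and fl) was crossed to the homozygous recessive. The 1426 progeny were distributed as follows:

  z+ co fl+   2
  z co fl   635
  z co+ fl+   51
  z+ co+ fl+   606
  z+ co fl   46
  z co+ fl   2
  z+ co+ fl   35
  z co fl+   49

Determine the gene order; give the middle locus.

co

The two most frequent reciprocal classes, z co fl and z+ co+ fl+, are the parental types, so the F1 was z co fl / z+ co+ fl+.
The two rarest classes, z co+ fl and z+ co fl+, are the double crossovers. Comparing them with the parentals, only the co allele has switched, so co is the middle locus and the order is fl – co – z.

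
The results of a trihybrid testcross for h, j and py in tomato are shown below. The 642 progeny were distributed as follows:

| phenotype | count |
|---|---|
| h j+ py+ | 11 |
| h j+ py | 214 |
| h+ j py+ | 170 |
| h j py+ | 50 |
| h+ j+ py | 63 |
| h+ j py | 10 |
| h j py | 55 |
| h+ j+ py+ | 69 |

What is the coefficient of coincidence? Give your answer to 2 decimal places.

0.69

The two most frequent reciprocal classes, h j+ py and h+ j py+, are the parental types, so the F1 was h j+ py / h+ j py+.
The two rarest classes, h j+ py+ and h+ j py, are the double crossovers. Comparing them with the parentals, only the py allele has switched, so py is the middle locus and the order is j – py – h.
j–py: (124 + 21)/642 = 0.2259; py–h: (113 + 21)/642 = 0.2087.
Expected DCO frequency = 0.2259 × 0.2087 ≈ 0.04715; observed = 21/642 ≈ 0.03271.
Coefficient of coincidence = 0.03271/0.04715 ≈ 0.69.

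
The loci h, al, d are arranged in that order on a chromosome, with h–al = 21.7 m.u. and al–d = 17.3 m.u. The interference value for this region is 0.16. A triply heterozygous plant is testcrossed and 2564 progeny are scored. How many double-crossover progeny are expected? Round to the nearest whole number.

Map distances give recombination frequencies of 0.217 and 0.173 for the two intervals.
With interference 0.16 (so coincidence = 0.84), expected double-crossover frequency = 0.217 × 0.173 × 0.84 = 0.03153.
Expected number = 0.03153 × 2564 = 80.85 ≈ 81.

81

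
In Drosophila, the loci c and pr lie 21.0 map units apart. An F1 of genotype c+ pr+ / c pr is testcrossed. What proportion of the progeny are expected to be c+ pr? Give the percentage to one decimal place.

A map distance of 21.0 map units corresponds to a recombination frequency of 0.210.
The F1 is c+ pr+ / c pr, so c+ pr is a recombinant gamete class with expected frequency r/2 = 0.210/2 = 0.1050.
That is 0.1050 = 10.5% of the progeny.

10.5%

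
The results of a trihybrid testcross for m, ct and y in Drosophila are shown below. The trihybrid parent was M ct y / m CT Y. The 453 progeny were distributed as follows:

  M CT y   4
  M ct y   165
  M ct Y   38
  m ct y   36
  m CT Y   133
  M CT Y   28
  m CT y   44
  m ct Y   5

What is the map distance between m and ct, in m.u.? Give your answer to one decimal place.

The two rarest classes, M CT y and m ct Y, are the double crossovers. Comparing them with the parentals, only the ct allele has switched, so ct is the middle locus and the order is m – ct – y.
Crossovers in the m–ct interval produce the single-crossover classes m ct y and M CT Y (36 + 28 = 64) plus the double crossovers (9).
RF(m–ct) = (64 + 9) / 453 = 73/453 = 0.1611 → 16.1 m.u.

16.1 m.u.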